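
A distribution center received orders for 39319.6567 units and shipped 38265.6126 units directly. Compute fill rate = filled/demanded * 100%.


FR = 38265.6126 / 39319.6567 * 100 = 97.3193

97.3193%


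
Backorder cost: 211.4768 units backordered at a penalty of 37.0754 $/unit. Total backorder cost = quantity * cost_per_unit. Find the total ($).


Total = 211.4768 * 37.0754 = 7840.5870

7840.5870 $


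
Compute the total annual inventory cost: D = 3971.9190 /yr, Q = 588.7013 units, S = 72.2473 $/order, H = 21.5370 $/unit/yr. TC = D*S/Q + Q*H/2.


Ordering cost = D*S/Q = 487.4466
Holding cost = Q*H/2 = 6339.4299
TC = 487.4466 + 6339.4299 = 6826.8765

6826.8765 $/yr


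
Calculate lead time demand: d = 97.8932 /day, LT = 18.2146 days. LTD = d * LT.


LTD = 97.8932 * 18.2146 = 1783.0855

1783.0855 units


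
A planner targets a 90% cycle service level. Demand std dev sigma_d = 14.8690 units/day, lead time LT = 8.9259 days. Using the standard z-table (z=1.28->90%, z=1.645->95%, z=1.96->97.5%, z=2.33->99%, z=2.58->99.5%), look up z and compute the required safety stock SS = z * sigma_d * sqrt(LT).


From the table, SL = 90% corresponds to z = 1.28
sqrt(LT) = sqrt(8.9259) = 2.9876
SS = 1.28 * 14.8690 * 2.9876 = 56.8614

56.8614 units


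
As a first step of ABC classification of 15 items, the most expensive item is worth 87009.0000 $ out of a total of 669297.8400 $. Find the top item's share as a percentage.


Top item = 87009.0000
Total = 669297.8400
Percentage = 87009.0000 / 669297.8400 * 100 = 13.0000

13.0000%


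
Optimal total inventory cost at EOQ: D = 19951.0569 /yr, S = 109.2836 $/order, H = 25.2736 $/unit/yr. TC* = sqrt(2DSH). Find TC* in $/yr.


2*D*S*H = 110209239.0136
TC* = sqrt(110209239.0136) = 10498.0588

10498.0588 $/yr


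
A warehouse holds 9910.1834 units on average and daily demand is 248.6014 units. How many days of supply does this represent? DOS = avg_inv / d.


DOS = 9910.1834 / 248.6014 = 39.8637

39.8637 days


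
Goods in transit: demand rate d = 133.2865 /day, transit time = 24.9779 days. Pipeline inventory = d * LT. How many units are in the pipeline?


Pipeline = 133.2865 * 24.9779 = 3329.2169

3329.2169 units


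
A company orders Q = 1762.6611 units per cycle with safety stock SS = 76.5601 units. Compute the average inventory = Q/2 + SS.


Q/2 = 881.3306
Avg = 881.3306 + 76.5601 = 957.8907

957.8907 units


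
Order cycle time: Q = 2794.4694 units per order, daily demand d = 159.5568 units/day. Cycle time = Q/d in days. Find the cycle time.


Cycle = 2794.4694 / 159.5568 = 17.5139

17.5139 days


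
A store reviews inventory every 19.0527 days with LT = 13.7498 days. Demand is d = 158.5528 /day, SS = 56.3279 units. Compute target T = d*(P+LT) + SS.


P + LT = 32.8025
d*(P+LT) = 158.5528 * 32.8025 = 5200.9282
T = 5200.9282 + 56.3279 = 5257.2561

5257.2561 units


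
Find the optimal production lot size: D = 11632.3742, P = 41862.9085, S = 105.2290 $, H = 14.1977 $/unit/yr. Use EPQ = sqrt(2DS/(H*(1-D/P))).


1 - D/P = 1 - 0.2779 = 0.7221
H*(1-D/P) = 10.2526
2DS = 2448126.2094
EPQ = sqrt(238780.7894) = 488.6520

488.6520 units


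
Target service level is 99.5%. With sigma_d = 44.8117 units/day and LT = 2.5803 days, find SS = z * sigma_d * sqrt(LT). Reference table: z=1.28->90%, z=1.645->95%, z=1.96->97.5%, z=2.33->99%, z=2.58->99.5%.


From the table, SL = 99.5% corresponds to z = 2.58
sqrt(LT) = sqrt(2.5803) = 1.6063
SS = 2.58 * 44.8117 * 1.6063 = 185.7147

185.7147 units


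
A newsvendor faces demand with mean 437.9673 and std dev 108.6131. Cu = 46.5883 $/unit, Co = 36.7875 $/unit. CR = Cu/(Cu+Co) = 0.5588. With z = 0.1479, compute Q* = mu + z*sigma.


CR = Cu/(Cu+Co) = 46.5883/(46.5883+36.7875) = 0.5588
z = 0.1479
Q* = 437.9673 + 0.1479 * 108.6131 = 454.0312

454.0312 units


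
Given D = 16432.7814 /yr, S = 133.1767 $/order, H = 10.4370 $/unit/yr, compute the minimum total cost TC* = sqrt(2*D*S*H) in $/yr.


2*D*S*H = 45681989.1587
TC* = sqrt(45681989.1587) = 6758.8453

6758.8453 $/yr


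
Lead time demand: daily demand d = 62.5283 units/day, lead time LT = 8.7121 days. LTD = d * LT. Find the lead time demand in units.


LTD = 62.5283 * 8.7121 = 544.7528

544.7528 units


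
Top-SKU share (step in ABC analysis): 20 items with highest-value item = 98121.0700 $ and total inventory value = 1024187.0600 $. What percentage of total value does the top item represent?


Top item = 98121.0700
Total = 1024187.0600
Percentage = 98121.0700 / 1024187.0600 * 100 = 9.5804

9.5804%


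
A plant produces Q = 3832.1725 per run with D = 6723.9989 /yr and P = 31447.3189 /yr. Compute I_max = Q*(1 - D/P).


D/P = 0.2138
1 - D/P = 0.7862
I_max = 3832.1725 * 0.7862 = 3012.7855

3012.7855 units


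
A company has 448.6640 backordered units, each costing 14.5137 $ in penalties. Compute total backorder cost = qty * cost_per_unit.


Total = 448.6640 * 14.5137 = 6511.7747

6511.7747 $


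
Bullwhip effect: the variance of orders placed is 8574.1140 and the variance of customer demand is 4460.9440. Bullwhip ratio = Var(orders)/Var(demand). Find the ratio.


BW = 8574.1140 / 4460.9440 = 1.9220

1.9220


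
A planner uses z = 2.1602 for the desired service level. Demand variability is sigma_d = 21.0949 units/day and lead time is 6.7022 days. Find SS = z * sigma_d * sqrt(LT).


sqrt(LT) = sqrt(6.7022) = 2.5889
SS = 2.1602 * 21.0949 * 2.5889 = 117.9723

117.9723 units


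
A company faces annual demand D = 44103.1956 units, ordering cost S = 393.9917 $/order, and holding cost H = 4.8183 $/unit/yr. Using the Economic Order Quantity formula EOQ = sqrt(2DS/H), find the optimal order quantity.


2*D*S = 2 * 44103.1956 * 393.9917 = 34752586.0198
2*D*S/H = 7212623.9586
EOQ = sqrt(7212623.9586) = 2685.6329

2685.6329 units


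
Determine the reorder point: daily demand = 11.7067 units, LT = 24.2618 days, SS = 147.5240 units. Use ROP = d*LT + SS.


d*LT = 11.7067 * 24.2618 = 284.0256
ROP = 284.0256 + 147.5240 = 431.5496

431.5496 units


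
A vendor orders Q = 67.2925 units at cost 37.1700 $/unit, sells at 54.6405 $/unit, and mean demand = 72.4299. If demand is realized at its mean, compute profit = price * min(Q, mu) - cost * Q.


Sales at mu = min(67.2925, 72.4299) = 67.2925
Revenue = 54.6405 * 67.2925 = 3676.8958
Total cost = 37.1700 * 67.2925 = 2501.2622
Profit = 3676.8958 - 2501.2622 = 1175.6336

1175.6336 $


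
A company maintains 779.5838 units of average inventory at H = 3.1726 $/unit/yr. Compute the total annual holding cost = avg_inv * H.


Cost = 779.5838 * 3.1726 = 2473.3076

2473.3076 $/yr


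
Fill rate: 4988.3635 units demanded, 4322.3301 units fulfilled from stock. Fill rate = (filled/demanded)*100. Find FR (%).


FR = 4322.3301 / 4988.3635 * 100 = 86.6483

86.6483%


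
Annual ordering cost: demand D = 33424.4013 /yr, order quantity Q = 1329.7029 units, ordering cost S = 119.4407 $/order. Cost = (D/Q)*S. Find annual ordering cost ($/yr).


Number of orders = D/Q = 25.1367
Cost = 25.1367 * 119.4407 = 3002.3503

3002.3503 $/yr


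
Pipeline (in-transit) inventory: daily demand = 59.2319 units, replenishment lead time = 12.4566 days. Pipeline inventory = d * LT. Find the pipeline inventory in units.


Pipeline = 59.2319 * 12.4566 = 737.8281

737.8281 units


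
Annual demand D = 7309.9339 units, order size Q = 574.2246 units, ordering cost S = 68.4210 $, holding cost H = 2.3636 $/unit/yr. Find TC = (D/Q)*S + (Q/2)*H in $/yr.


Ordering cost = D*S/Q = 871.0059
Holding cost = Q*H/2 = 678.6186
TC = 871.0059 + 678.6186 = 1549.6245

1549.6245 $/yr


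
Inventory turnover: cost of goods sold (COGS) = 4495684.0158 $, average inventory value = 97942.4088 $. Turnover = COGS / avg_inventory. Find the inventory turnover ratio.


Turnover = 4495684.0158 / 97942.4088 = 45.9013

45.9013


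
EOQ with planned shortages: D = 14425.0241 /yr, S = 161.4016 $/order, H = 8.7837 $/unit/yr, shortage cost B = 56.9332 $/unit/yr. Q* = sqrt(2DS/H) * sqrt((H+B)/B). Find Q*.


sqrt(2DS/H) = 728.0957
sqrt((H+B)/B) = 1.0744
Q* = 728.0957 * 1.0744 = 782.2475

782.2475 units


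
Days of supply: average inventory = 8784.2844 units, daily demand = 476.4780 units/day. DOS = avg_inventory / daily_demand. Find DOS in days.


DOS = 8784.2844 / 476.4780 = 18.4359

18.4359 days


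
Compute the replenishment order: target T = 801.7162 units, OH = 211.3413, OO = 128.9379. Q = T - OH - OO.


Inventory position = OH + OO = 211.3413 + 128.9379 = 340.2792
Q = 801.7162 - 340.2792 = 461.4370

461.4370 units


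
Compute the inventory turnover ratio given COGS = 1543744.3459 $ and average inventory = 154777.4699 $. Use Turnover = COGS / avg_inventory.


Turnover = 1543744.3459 / 154777.4699 = 9.9740

9.9740


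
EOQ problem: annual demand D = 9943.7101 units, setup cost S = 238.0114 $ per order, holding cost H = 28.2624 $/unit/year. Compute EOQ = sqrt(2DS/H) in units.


2*D*S = 2 * 9943.7101 * 238.0114 = 4733432.7242
2*D*S/H = 167481.6266
EOQ = sqrt(167481.6266) = 409.2452

409.2452 units


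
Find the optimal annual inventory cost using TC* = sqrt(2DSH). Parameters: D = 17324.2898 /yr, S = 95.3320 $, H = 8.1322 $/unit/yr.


2*D*S*H = 26861619.3746
TC* = sqrt(26861619.3746) = 5182.8196

5182.8196 $/yr


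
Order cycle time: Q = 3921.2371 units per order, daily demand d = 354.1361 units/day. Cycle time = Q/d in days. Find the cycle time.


Cycle = 3921.2371 / 354.1361 = 11.0727

11.0727 days


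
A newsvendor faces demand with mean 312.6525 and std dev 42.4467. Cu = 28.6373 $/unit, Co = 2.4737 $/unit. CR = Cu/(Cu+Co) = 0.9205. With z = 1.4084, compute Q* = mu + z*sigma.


CR = Cu/(Cu+Co) = 28.6373/(28.6373+2.4737) = 0.9205
z = 1.4084
Q* = 312.6525 + 1.4084 * 42.4467 = 372.4344

372.4344 units


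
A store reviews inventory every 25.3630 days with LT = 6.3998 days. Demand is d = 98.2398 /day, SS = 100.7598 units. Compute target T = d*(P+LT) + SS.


P + LT = 31.7628
d*(P+LT) = 98.2398 * 31.7628 = 3120.3711
T = 3120.3711 + 100.7598 = 3221.1309

3221.1309 units


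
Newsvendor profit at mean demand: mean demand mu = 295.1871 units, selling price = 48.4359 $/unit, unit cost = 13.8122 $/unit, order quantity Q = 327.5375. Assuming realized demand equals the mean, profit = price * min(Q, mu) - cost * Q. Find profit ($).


Sales at mu = min(327.5375, 295.1871) = 295.1871
Revenue = 48.4359 * 295.1871 = 14297.6529
Total cost = 13.8122 * 327.5375 = 4524.0135
Profit = 14297.6529 - 4524.0135 = 9773.6394

9773.6394 $


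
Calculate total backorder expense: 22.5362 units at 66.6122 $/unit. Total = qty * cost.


Total = 22.5362 * 66.6122 = 1501.1859

1501.1859 $


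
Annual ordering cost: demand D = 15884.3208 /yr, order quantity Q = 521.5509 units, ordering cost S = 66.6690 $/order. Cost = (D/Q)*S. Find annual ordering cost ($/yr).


Number of orders = D/Q = 30.4559
Cost = 30.4559 * 66.6690 = 2030.4668

2030.4668 $/yr


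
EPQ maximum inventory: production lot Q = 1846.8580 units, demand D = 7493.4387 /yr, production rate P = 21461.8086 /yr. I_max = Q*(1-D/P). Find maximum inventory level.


D/P = 0.3492
1 - D/P = 0.6508
I_max = 1846.8580 * 0.6508 = 1202.0234

1202.0234 units


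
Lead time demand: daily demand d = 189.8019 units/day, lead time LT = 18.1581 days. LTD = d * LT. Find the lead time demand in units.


LTD = 189.8019 * 18.1581 = 3446.4419

3446.4419 units


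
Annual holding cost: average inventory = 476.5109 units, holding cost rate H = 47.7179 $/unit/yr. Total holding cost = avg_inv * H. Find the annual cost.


Cost = 476.5109 * 47.7179 = 22738.0995

22738.0995 $/yr


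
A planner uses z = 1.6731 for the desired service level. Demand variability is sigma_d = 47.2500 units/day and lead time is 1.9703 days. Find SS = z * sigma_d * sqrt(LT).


sqrt(LT) = sqrt(1.9703) = 1.4037
SS = 1.6731 * 47.2500 * 1.4037 = 110.9660

110.9660 units


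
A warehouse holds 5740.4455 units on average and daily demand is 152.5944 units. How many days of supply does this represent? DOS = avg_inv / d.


DOS = 5740.4455 / 152.5944 = 37.6190

37.6190 days


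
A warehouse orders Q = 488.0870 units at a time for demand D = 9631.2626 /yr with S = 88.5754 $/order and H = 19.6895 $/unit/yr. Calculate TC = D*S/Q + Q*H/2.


Ordering cost = D*S/Q = 1747.8297
Holding cost = Q*H/2 = 4805.0945
TC = 1747.8297 + 4805.0945 = 6552.9242

6552.9242 $/yr


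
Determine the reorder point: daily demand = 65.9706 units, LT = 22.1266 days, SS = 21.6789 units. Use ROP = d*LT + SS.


d*LT = 65.9706 * 22.1266 = 1459.7051
ROP = 1459.7051 + 21.6789 = 1481.3840

1481.3840 units


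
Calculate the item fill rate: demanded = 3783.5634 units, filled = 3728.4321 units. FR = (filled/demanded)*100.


FR = 3728.4321 / 3783.5634 * 100 = 98.5429

98.5429%


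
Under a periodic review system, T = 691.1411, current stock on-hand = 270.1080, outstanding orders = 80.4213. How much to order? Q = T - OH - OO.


Inventory position = OH + OO = 270.1080 + 80.4213 = 350.5293
Q = 691.1411 - 350.5293 = 340.6118

340.6118 units


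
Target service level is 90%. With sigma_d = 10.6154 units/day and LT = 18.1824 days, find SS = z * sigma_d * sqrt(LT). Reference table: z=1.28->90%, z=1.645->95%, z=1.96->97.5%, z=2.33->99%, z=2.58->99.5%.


From the table, SL = 90% corresponds to z = 1.28
sqrt(LT) = sqrt(18.1824) = 4.2641
SS = 1.28 * 10.6154 * 4.2641 = 57.9391

57.9391 units


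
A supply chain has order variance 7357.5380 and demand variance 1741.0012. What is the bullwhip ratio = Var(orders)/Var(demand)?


BW = 7357.5380 / 1741.0012 = 4.2260

4.2260


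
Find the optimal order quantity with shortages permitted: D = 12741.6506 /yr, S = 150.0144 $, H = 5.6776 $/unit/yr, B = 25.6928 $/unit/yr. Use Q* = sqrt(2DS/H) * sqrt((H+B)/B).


sqrt(2DS/H) = 820.5630
sqrt((H+B)/B) = 1.1050
Q* = 820.5630 * 1.1050 = 906.7055

906.7055 units


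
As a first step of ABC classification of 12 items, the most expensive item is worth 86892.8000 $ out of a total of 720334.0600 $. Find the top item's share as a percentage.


Top item = 86892.8000
Total = 720334.0600
Percentage = 86892.8000 / 720334.0600 * 100 = 12.0628

12.0628%


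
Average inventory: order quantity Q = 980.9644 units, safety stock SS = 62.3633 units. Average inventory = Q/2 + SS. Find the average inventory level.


Q/2 = 490.4822
Avg = 490.4822 + 62.3633 = 552.8455

552.8455 units


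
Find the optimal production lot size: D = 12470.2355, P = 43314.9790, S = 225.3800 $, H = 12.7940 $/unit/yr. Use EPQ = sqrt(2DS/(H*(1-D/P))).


1 - D/P = 1 - 0.2879 = 0.7121
H*(1-D/P) = 9.1107
2DS = 5621083.3540
EPQ = sqrt(616979.3436) = 785.4803

785.4803 units


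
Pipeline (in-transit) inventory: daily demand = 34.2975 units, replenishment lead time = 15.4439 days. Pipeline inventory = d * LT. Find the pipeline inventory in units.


Pipeline = 34.2975 * 15.4439 = 529.6872

529.6872 units


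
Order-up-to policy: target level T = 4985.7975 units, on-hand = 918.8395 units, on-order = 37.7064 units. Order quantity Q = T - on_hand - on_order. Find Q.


Inventory position = OH + OO = 918.8395 + 37.7064 = 956.5459
Q = 4985.7975 - 956.5459 = 4029.2516

4029.2516 units


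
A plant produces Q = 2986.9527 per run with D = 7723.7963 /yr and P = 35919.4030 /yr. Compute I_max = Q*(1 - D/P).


D/P = 0.2150
1 - D/P = 0.7850
I_max = 2986.9527 * 0.7850 = 2344.6643

2344.6643 units


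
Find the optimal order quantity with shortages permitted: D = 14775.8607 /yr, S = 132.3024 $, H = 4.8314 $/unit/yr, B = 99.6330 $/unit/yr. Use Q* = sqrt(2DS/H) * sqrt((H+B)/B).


sqrt(2DS/H) = 899.5779
sqrt((H+B)/B) = 1.0240
Q* = 899.5779 * 1.0240 = 921.1308

921.1308 units


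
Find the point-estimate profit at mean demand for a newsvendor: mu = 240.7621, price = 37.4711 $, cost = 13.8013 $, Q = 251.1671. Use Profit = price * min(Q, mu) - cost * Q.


Sales at mu = min(251.1671, 240.7621) = 240.7621
Revenue = 37.4711 * 240.7621 = 9021.6207
Total cost = 13.8013 * 251.1671 = 3466.4325
Profit = 9021.6207 - 3466.4325 = 5555.1882

5555.1882 $


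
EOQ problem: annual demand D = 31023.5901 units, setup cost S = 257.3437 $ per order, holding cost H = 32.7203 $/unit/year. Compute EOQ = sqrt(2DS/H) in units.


2*D*S = 2 * 31023.5901 * 257.3437 = 15967450.9272
2*D*S/H = 487998.3046
EOQ = sqrt(487998.3046) = 698.5688

698.5688 units


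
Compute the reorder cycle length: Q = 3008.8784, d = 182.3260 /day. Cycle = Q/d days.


Cycle = 3008.8784 / 182.3260 = 16.5027

16.5027 days


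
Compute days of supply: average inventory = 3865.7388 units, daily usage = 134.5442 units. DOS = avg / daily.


DOS = 3865.7388 / 134.5442 = 28.7321

28.7321 days


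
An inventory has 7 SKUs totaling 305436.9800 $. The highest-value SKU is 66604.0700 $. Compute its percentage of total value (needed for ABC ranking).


Top item = 66604.0700
Total = 305436.9800
Percentage = 66604.0700 / 305436.9800 * 100 = 21.8062

21.8062%


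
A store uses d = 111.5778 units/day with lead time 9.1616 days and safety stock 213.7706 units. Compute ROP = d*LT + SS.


d*LT = 111.5778 * 9.1616 = 1022.2312
ROP = 1022.2312 + 213.7706 = 1236.0018

1236.0018 units


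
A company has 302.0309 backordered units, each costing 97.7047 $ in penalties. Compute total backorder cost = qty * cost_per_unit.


Total = 302.0309 * 97.7047 = 29509.8385

29509.8385 $


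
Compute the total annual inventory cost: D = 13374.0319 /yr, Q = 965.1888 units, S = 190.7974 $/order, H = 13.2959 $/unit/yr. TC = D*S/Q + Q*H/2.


Ordering cost = D*S/Q = 2643.7631
Holding cost = Q*H/2 = 6416.5269
TC = 2643.7631 + 6416.5269 = 9060.2900

9060.2900 $/yr


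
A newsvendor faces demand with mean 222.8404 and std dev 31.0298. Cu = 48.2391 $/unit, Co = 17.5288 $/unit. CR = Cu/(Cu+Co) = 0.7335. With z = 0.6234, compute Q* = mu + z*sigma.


CR = Cu/(Cu+Co) = 48.2391/(48.2391+17.5288) = 0.7335
z = 0.6234
Q* = 222.8404 + 0.6234 * 31.0298 = 242.1844

242.1844 units


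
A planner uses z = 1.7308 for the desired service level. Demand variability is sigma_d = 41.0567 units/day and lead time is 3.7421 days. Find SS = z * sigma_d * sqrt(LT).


sqrt(LT) = sqrt(3.7421) = 1.9345
SS = 1.7308 * 41.0567 * 1.9345 = 137.4639

137.4639 units


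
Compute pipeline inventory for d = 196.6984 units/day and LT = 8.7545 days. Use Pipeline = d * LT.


Pipeline = 196.6984 * 8.7545 = 1721.9961

1721.9961 units


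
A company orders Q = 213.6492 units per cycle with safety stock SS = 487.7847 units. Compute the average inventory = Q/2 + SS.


Q/2 = 106.8246
Avg = 106.8246 + 487.7847 = 594.6093

594.6093 units


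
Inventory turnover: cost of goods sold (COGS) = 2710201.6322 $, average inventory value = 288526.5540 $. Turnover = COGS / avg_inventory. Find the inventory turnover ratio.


Turnover = 2710201.6322 / 288526.5540 = 9.3932

9.3932


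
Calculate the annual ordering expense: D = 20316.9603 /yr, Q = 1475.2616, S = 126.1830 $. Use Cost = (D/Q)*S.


Number of orders = D/Q = 13.7718
Cost = 13.7718 * 126.1830 = 1737.7630

1737.7630 $/yr


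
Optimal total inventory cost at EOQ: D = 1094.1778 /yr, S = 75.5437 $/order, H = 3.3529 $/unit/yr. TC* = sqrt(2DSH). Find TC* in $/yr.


2*D*S*H = 554289.6222
TC* = sqrt(554289.6222) = 744.5063

744.5063 $/yr


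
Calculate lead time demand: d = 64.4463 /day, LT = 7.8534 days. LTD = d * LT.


LTD = 64.4463 * 7.8534 = 506.1226

506.1226 units


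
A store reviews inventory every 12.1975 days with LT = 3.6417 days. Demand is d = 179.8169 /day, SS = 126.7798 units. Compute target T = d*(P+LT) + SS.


P + LT = 15.8392
d*(P+LT) = 179.8169 * 15.8392 = 2848.1558
T = 2848.1558 + 126.7798 = 2974.9356

2974.9356 units


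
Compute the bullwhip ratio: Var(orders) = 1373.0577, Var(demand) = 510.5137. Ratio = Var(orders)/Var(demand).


BW = 1373.0577 / 510.5137 = 2.6896

2.6896


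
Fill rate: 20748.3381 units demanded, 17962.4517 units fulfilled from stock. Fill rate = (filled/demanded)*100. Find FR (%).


FR = 17962.4517 / 20748.3381 * 100 = 86.5730

86.5730%


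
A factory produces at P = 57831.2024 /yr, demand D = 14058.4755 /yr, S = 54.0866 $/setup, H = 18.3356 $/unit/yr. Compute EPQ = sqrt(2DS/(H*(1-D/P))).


1 - D/P = 1 - 0.2431 = 0.7569
H*(1-D/P) = 13.8783
2DS = 1520750.2820
EPQ = sqrt(109577.5028) = 331.0249

331.0249 units


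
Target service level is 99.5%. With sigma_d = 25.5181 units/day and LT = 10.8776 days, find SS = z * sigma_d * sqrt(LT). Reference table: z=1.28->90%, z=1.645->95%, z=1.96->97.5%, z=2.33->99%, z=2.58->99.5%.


From the table, SL = 99.5% corresponds to z = 2.58
sqrt(LT) = sqrt(10.8776) = 3.2981
SS = 2.58 * 25.5181 * 3.2981 = 217.1374

217.1374 units


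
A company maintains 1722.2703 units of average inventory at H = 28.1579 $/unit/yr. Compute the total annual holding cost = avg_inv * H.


Cost = 1722.2703 * 28.1579 = 48495.5149

48495.5149 $/yr


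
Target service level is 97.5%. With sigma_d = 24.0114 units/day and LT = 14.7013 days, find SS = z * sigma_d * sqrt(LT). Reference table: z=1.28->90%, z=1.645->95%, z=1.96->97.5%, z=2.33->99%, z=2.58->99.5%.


From the table, SL = 97.5% corresponds to z = 1.96
sqrt(LT) = sqrt(14.7013) = 3.8342
SS = 1.96 * 24.0114 * 3.8342 = 180.4477

180.4477 units


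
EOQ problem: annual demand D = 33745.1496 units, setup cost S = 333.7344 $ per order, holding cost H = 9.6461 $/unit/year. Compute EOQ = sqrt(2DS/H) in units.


2*D*S = 2 * 33745.1496 * 333.7344 = 22523834.5093
2*D*S/H = 2335019.8017
EOQ = sqrt(2335019.8017) = 1528.0772

1528.0772 units


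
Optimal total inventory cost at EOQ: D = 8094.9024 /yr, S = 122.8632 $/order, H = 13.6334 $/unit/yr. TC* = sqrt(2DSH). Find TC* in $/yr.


2*D*S*H = 27118621.6443
TC* = sqrt(27118621.6443) = 5207.5543

5207.5543 $/yr


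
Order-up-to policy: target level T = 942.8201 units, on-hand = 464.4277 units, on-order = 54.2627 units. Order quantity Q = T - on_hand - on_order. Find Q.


Inventory position = OH + OO = 464.4277 + 54.2627 = 518.6904
Q = 942.8201 - 518.6904 = 424.1297

424.1297 units


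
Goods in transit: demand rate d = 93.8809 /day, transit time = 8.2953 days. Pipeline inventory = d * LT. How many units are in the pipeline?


Pipeline = 93.8809 * 8.2953 = 778.7702

778.7702 units


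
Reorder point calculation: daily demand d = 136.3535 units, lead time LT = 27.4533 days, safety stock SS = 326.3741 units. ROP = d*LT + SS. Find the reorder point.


d*LT = 136.3535 * 27.4533 = 3743.3535
ROP = 3743.3535 + 326.3741 = 4069.7276

4069.7276 units


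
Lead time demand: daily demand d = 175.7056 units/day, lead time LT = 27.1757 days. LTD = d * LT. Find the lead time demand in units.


LTD = 175.7056 * 27.1757 = 4774.9227

4774.9227 units


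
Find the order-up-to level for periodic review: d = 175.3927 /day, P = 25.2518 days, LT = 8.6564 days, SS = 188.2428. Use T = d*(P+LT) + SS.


P + LT = 33.9082
d*(P+LT) = 175.3927 * 33.9082 = 5947.2508
T = 5947.2508 + 188.2428 = 6135.4936

6135.4936 units


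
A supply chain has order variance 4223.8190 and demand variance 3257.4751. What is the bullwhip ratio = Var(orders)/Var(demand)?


BW = 4223.8190 / 3257.4751 = 1.2967

1.2967


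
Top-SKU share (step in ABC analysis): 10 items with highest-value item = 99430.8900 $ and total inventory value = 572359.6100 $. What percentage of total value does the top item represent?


Top item = 99430.8900
Total = 572359.6100
Percentage = 99430.8900 / 572359.6100 * 100 = 17.3721

17.3721%


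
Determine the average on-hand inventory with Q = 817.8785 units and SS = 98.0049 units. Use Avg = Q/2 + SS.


Q/2 = 408.9393
Avg = 408.9393 + 98.0049 = 506.9442

506.9442 units


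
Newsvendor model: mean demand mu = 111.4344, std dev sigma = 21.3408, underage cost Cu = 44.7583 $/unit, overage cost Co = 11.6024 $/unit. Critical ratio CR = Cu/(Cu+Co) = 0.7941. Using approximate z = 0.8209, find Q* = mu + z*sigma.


CR = Cu/(Cu+Co) = 44.7583/(44.7583+11.6024) = 0.7941
z = 0.8209
Q* = 111.4344 + 0.8209 * 21.3408 = 128.9531

128.9531 units


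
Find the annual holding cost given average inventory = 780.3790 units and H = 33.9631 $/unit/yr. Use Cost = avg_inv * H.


Cost = 780.3790 * 33.9631 = 26504.0900

26504.0900 $/yr


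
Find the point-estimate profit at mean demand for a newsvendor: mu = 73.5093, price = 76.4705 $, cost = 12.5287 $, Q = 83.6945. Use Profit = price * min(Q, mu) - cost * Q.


Sales at mu = min(83.6945, 73.5093) = 73.5093
Revenue = 76.4705 * 73.5093 = 5621.2929
Total cost = 12.5287 * 83.6945 = 1048.5833
Profit = 5621.2929 - 1048.5833 = 4572.7096

4572.7096 $


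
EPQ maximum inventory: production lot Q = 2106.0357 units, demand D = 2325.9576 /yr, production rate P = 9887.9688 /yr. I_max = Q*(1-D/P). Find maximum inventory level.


D/P = 0.2352
1 - D/P = 0.7648
I_max = 2106.0357 * 0.7648 = 1610.6306

1610.6306 units


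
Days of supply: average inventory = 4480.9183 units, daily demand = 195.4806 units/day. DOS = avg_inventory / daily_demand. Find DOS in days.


DOS = 4480.9183 / 195.4806 = 22.9226

22.9226 days


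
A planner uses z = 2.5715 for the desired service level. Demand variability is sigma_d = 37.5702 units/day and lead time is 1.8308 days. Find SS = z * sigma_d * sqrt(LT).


sqrt(LT) = sqrt(1.8308) = 1.3531
SS = 2.5715 * 37.5702 * 1.3531 = 130.7225

130.7225 units


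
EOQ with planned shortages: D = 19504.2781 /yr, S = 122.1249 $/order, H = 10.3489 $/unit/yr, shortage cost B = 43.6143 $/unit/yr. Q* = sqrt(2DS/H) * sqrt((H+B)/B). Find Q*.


sqrt(2DS/H) = 678.4767
sqrt((H+B)/B) = 1.1123
Q* = 678.4767 * 1.1123 = 754.6913

754.6913 units


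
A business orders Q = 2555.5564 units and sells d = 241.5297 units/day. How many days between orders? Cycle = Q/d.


Cycle = 2555.5564 / 241.5297 = 10.5807

10.5807 days


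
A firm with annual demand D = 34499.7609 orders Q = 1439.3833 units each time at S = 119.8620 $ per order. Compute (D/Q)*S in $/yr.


Number of orders = D/Q = 23.9684
Cost = 23.9684 * 119.8620 = 2872.9042

2872.9042 $/yr


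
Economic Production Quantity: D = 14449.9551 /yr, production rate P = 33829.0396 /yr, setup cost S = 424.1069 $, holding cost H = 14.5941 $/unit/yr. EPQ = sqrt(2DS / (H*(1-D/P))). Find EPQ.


1 - D/P = 1 - 0.4271 = 0.5729
H*(1-D/P) = 8.3603
2DS = 12256651.3252
EPQ = sqrt(1466057.2360) = 1210.8085

1210.8085 units


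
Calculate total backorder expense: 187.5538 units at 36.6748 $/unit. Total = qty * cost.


Total = 187.5538 * 36.6748 = 6878.4981

6878.4981 $


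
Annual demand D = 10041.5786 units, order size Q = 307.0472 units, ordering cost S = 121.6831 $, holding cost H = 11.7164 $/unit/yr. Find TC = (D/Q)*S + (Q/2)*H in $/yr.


Ordering cost = D*S/Q = 3979.4872
Holding cost = Q*H/2 = 1798.7439
TC = 3979.4872 + 1798.7439 = 5778.2311

5778.2311 $/yr


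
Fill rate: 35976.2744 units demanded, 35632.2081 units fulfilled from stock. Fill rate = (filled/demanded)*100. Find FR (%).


FR = 35632.2081 / 35976.2744 * 100 = 99.0436

99.0436%


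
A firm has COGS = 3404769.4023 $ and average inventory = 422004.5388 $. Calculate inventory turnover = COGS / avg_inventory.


Turnover = 3404769.4023 / 422004.5388 = 8.0681

8.0681


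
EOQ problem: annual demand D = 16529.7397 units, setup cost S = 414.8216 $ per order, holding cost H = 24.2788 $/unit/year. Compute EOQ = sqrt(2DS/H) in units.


2*D*S = 2 * 16529.7397 * 414.8216 = 13713786.1399
2*D*S/H = 564846.1267
EOQ = sqrt(564846.1267) = 751.5625

751.5625 units


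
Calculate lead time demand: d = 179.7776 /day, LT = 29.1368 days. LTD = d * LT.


LTD = 179.7776 * 29.1368 = 5238.1440

5238.1440 units


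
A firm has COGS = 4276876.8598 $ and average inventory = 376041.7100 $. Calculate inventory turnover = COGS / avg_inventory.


Turnover = 4276876.8598 / 376041.7100 = 11.3734

11.3734


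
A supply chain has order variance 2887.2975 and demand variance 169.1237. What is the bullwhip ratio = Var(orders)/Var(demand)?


BW = 2887.2975 / 169.1237 = 17.0721

17.0721


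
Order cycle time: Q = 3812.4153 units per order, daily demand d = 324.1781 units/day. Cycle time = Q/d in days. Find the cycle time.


Cycle = 3812.4153 / 324.1781 = 11.7602

11.7602 days


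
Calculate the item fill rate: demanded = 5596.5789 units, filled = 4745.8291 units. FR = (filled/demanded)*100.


FR = 4745.8291 / 5596.5789 * 100 = 84.7988

84.7988%


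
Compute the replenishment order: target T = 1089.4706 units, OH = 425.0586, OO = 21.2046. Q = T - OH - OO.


Inventory position = OH + OO = 425.0586 + 21.2046 = 446.2632
Q = 1089.4706 - 446.2632 = 643.2074

643.2074 units


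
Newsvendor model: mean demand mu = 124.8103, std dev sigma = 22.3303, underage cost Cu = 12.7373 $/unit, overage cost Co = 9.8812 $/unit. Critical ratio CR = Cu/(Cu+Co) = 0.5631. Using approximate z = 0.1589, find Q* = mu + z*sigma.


CR = Cu/(Cu+Co) = 12.7373/(12.7373+9.8812) = 0.5631
z = 0.1589
Q* = 124.8103 + 0.1589 * 22.3303 = 128.3586

128.3586 units


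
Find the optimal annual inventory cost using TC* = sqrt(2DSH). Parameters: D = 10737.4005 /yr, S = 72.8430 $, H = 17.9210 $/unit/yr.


2*D*S*H = 28033621.9010
TC* = sqrt(28033621.9010) = 5294.6786

5294.6786 $/yr


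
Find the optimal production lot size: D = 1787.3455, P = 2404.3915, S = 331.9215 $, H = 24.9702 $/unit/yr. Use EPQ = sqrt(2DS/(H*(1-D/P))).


1 - D/P = 1 - 0.7434 = 0.2566
H*(1-D/P) = 6.4082
2DS = 1186516.7988
EPQ = sqrt(185156.7346) = 430.2984

430.2984 units


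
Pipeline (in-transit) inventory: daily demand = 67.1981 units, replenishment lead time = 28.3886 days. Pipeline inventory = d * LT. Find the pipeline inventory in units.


Pipeline = 67.1981 * 28.3886 = 1907.6600

1907.6600 units


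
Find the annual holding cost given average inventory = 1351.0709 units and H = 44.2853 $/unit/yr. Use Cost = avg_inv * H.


Cost = 1351.0709 * 44.2853 = 59832.5801

59832.5801 $/yr


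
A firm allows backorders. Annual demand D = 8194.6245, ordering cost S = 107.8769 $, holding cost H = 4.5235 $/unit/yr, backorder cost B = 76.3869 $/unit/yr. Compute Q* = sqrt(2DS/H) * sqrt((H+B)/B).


sqrt(2DS/H) = 625.1820
sqrt((H+B)/B) = 1.0292
Q* = 625.1820 * 1.0292 = 643.4269

643.4269 units


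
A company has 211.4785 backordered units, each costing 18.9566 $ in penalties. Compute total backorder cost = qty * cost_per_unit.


Total = 211.4785 * 18.9566 = 4008.9133

4008.9133 $


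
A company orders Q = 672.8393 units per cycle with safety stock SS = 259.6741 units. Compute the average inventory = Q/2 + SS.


Q/2 = 336.4196
Avg = 336.4196 + 259.6741 = 596.0938

596.0938 units


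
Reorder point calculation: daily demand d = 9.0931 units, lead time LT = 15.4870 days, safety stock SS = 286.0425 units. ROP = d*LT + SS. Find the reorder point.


d*LT = 9.0931 * 15.4870 = 140.8248
ROP = 140.8248 + 286.0425 = 426.8673

426.8673 units


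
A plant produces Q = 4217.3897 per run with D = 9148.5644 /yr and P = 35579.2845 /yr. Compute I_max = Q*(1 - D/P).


D/P = 0.2571
1 - D/P = 0.7429
I_max = 4217.3897 * 0.7429 = 3132.9648

3132.9648 units


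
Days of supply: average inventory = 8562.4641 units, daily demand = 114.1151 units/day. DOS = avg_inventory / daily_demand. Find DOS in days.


DOS = 8562.4641 / 114.1151 = 75.0336

75.0336 days


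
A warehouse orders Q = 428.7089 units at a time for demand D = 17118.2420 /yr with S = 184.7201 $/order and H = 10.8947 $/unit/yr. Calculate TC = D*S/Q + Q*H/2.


Ordering cost = D*S/Q = 7375.8286
Holding cost = Q*H/2 = 2335.3274
TC = 7375.8286 + 2335.3274 = 9711.1560

9711.1560 $/yr


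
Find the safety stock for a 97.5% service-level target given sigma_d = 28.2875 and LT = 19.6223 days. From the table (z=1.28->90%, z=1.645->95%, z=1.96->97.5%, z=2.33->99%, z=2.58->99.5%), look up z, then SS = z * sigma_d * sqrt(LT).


From the table, SL = 97.5% corresponds to z = 1.96
sqrt(LT) = sqrt(19.6223) = 4.4297
SS = 1.96 * 28.2875 * 4.4297 = 245.5984

245.5984 units


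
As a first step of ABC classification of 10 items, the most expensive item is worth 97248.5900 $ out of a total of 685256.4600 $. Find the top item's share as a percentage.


Top item = 97248.5900
Total = 685256.4600
Percentage = 97248.5900 / 685256.4600 * 100 = 14.1916

14.1916%


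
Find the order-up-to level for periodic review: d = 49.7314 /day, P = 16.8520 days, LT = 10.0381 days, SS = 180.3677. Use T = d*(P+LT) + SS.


P + LT = 26.8901
d*(P+LT) = 49.7314 * 26.8901 = 1337.2823
T = 1337.2823 + 180.3677 = 1517.6500

1517.6500 units


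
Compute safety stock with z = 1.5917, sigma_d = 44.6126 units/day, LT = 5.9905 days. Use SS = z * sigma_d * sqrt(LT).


sqrt(LT) = sqrt(5.9905) = 2.4475
SS = 1.5917 * 44.6126 * 2.4475 = 173.8002

173.8002 units


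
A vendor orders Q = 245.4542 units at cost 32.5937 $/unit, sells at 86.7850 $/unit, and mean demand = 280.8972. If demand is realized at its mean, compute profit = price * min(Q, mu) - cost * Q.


Sales at mu = min(245.4542, 280.8972) = 245.4542
Revenue = 86.7850 * 245.4542 = 21301.7427
Total cost = 32.5937 * 245.4542 = 8000.2606
Profit = 21301.7427 - 8000.2606 = 13301.4822

13301.4822 $


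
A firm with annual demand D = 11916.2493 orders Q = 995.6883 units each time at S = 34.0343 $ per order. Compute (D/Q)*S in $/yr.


Number of orders = D/Q = 11.9679
Cost = 11.9679 * 34.0343 = 407.3174

407.3174 $/yr


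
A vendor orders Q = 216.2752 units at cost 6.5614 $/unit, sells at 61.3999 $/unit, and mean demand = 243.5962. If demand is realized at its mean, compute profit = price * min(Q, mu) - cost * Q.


Sales at mu = min(216.2752, 243.5962) = 216.2752
Revenue = 61.3999 * 216.2752 = 13279.2757
Total cost = 6.5614 * 216.2752 = 1419.0681
Profit = 13279.2757 - 1419.0681 = 11860.2076

11860.2076 $


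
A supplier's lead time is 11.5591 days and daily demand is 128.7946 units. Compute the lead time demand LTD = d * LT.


LTD = 128.7946 * 11.5591 = 1488.7497

1488.7497 units


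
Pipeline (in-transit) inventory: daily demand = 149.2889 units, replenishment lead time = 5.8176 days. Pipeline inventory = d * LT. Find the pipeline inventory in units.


Pipeline = 149.2889 * 5.8176 = 868.5031

868.5031 units


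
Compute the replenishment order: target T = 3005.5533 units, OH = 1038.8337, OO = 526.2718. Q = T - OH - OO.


Inventory position = OH + OO = 1038.8337 + 526.2718 = 1565.1055
Q = 3005.5533 - 1565.1055 = 1440.4478

1440.4478 units


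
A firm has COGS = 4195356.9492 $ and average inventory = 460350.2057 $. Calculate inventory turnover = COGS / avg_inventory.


Turnover = 4195356.9492 / 460350.2057 = 9.1134

9.1134


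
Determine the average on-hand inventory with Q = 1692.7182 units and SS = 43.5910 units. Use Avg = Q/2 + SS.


Q/2 = 846.3591
Avg = 846.3591 + 43.5910 = 889.9501

889.9501 units


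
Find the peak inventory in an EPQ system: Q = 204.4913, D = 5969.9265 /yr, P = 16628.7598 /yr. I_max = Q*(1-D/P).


D/P = 0.3590
1 - D/P = 0.6410
I_max = 204.4913 * 0.6410 = 131.0764

131.0764 units


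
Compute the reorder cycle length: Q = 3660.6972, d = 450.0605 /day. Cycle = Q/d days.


Cycle = 3660.6972 / 450.0605 = 8.1338

8.1338 days


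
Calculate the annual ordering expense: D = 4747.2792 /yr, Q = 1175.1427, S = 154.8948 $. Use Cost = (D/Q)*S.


Number of orders = D/Q = 4.0397
Cost = 4.0397 * 154.8948 = 625.7358

625.7358 $/yr


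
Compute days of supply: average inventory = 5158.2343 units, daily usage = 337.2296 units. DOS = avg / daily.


DOS = 5158.2343 / 337.2296 = 15.2959

15.2959 days


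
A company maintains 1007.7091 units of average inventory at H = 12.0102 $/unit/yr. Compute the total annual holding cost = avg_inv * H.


Cost = 1007.7091 * 12.0102 = 12102.7878

12102.7878 $/yr


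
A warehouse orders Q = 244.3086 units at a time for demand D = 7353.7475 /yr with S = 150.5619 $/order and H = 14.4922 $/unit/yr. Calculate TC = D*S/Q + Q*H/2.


Ordering cost = D*S/Q = 4531.9493
Holding cost = Q*H/2 = 1770.2845
TC = 4531.9493 + 1770.2845 = 6302.2339

6302.2339 $/yr


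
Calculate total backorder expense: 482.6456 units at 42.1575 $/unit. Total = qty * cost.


Total = 482.6456 * 42.1575 = 20347.1319

20347.1319 $


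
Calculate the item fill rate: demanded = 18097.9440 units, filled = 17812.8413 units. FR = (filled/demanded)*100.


FR = 17812.8413 / 18097.9440 * 100 = 98.4247

98.4247%


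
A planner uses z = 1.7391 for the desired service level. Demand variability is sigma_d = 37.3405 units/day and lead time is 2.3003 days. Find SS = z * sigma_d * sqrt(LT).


sqrt(LT) = sqrt(2.3003) = 1.5167
SS = 1.7391 * 37.3405 * 1.5167 = 98.4911

98.4911 units


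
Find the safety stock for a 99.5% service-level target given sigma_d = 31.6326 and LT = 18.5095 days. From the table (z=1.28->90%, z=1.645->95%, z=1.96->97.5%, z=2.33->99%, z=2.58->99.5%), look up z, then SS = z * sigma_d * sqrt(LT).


From the table, SL = 99.5% corresponds to z = 2.58
sqrt(LT) = sqrt(18.5095) = 4.3023
SS = 2.58 * 31.6326 * 4.3023 = 351.1171

351.1171 units


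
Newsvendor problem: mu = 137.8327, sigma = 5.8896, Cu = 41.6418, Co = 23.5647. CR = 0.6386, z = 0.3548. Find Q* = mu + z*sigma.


CR = Cu/(Cu+Co) = 41.6418/(41.6418+23.5647) = 0.6386
z = 0.3548
Q* = 137.8327 + 0.3548 * 5.8896 = 139.9223

139.9223 units


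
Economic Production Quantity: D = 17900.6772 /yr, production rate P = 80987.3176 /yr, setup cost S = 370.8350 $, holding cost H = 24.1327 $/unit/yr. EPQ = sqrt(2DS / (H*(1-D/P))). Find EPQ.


1 - D/P = 1 - 0.2210 = 0.7790
H*(1-D/P) = 18.7986
2DS = 13276395.2589
EPQ = sqrt(706242.5411) = 840.3824

840.3824 units


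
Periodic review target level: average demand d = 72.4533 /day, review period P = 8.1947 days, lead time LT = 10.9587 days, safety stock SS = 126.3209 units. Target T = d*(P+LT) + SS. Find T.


P + LT = 19.1534
d*(P+LT) = 72.4533 * 19.1534 = 1387.7270
T = 1387.7270 + 126.3209 = 1514.0479

1514.0479 units


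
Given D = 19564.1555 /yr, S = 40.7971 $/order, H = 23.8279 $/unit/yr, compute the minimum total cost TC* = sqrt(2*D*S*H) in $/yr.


2*D*S*H = 38036991.8505
TC* = sqrt(38036991.8505) = 6167.4137

6167.4137 $/yr


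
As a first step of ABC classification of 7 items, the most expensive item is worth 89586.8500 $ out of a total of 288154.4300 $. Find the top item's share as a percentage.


Top item = 89586.8500
Total = 288154.4300
Percentage = 89586.8500 / 288154.4300 * 100 = 31.0899

31.0899%


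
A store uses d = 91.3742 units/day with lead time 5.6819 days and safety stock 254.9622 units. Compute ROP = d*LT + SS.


d*LT = 91.3742 * 5.6819 = 519.1791
ROP = 519.1791 + 254.9622 = 774.1413

774.1413 units


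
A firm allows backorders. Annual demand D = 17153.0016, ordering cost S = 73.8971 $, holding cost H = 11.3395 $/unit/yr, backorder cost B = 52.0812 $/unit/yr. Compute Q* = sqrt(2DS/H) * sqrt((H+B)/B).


sqrt(2DS/H) = 472.8265
sqrt((H+B)/B) = 1.1035
Q* = 472.8265 * 1.1035 = 521.7673

521.7673 units


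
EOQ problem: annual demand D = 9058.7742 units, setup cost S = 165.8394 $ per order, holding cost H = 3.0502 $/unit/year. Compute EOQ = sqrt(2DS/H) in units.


2*D*S = 2 * 9058.7742 * 165.8394 = 3004603.3561
2*D*S/H = 985051.2609
EOQ = sqrt(985051.2609) = 992.4975

992.4975 units


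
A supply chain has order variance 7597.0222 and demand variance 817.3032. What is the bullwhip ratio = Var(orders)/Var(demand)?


BW = 7597.0222 / 817.3032 = 9.2952

9.2952


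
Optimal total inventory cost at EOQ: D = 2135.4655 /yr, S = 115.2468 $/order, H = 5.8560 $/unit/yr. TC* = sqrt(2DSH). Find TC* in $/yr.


2*D*S*H = 2882388.3818
TC* = sqrt(2882388.3818) = 1697.7598

1697.7598 $/yr
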